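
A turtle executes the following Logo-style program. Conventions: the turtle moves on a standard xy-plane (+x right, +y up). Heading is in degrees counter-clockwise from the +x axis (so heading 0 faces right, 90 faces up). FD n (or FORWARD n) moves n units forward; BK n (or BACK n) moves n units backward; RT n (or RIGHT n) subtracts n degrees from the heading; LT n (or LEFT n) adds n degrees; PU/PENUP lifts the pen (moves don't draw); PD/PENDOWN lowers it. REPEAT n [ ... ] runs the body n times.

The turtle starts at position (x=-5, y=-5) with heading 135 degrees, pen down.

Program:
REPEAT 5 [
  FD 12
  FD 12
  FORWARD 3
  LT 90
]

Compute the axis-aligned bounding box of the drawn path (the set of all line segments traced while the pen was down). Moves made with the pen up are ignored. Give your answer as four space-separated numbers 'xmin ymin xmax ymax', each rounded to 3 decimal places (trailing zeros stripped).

Answer: -43.184 -24.092 -5 14.092

Derivation:
Executing turtle program step by step:
Start: pos=(-5,-5), heading=135, pen down
REPEAT 5 [
  -- iteration 1/5 --
  FD 12: (-5,-5) -> (-13.485,3.485) [heading=135, draw]
  FD 12: (-13.485,3.485) -> (-21.971,11.971) [heading=135, draw]
  FD 3: (-21.971,11.971) -> (-24.092,14.092) [heading=135, draw]
  LT 90: heading 135 -> 225
  -- iteration 2/5 --
  FD 12: (-24.092,14.092) -> (-32.577,5.607) [heading=225, draw]
  FD 12: (-32.577,5.607) -> (-41.062,-2.879) [heading=225, draw]
  FD 3: (-41.062,-2.879) -> (-43.184,-5) [heading=225, draw]
  LT 90: heading 225 -> 315
  -- iteration 3/5 --
  FD 12: (-43.184,-5) -> (-34.698,-13.485) [heading=315, draw]
  FD 12: (-34.698,-13.485) -> (-26.213,-21.971) [heading=315, draw]
  FD 3: (-26.213,-21.971) -> (-24.092,-24.092) [heading=315, draw]
  LT 90: heading 315 -> 45
  -- iteration 4/5 --
  FD 12: (-24.092,-24.092) -> (-15.607,-15.607) [heading=45, draw]
  FD 12: (-15.607,-15.607) -> (-7.121,-7.121) [heading=45, draw]
  FD 3: (-7.121,-7.121) -> (-5,-5) [heading=45, draw]
  LT 90: heading 45 -> 135
  -- iteration 5/5 --
  FD 12: (-5,-5) -> (-13.485,3.485) [heading=135, draw]
  FD 12: (-13.485,3.485) -> (-21.971,11.971) [heading=135, draw]
  FD 3: (-21.971,11.971) -> (-24.092,14.092) [heading=135, draw]
  LT 90: heading 135 -> 225
]
Final: pos=(-24.092,14.092), heading=225, 15 segment(s) drawn

Segment endpoints: x in {-43.184, -41.062, -34.698, -32.577, -26.213, -24.092, -24.092, -24.092, -21.971, -21.971, -15.607, -13.485, -13.485, -7.121, -5, -5}, y in {-24.092, -21.971, -15.607, -13.485, -7.121, -5, -5, -5, -2.879, 3.485, 3.485, 5.607, 11.971, 11.971, 14.092, 14.092}
xmin=-43.184, ymin=-24.092, xmax=-5, ymax=14.092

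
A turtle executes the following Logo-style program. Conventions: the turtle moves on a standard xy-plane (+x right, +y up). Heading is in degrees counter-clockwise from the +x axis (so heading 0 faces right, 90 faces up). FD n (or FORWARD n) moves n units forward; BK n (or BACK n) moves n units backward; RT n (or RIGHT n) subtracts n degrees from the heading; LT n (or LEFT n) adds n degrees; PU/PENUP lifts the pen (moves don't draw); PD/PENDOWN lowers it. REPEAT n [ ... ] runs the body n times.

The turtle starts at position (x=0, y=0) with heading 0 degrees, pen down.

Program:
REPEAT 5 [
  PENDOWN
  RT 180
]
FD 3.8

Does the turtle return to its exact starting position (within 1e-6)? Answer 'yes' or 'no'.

Executing turtle program step by step:
Start: pos=(0,0), heading=0, pen down
REPEAT 5 [
  -- iteration 1/5 --
  PD: pen down
  RT 180: heading 0 -> 180
  -- iteration 2/5 --
  PD: pen down
  RT 180: heading 180 -> 0
  -- iteration 3/5 --
  PD: pen down
  RT 180: heading 0 -> 180
  -- iteration 4/5 --
  PD: pen down
  RT 180: heading 180 -> 0
  -- iteration 5/5 --
  PD: pen down
  RT 180: heading 0 -> 180
]
FD 3.8: (0,0) -> (-3.8,0) [heading=180, draw]
Final: pos=(-3.8,0), heading=180, 1 segment(s) drawn

Start position: (0, 0)
Final position: (-3.8, 0)
Distance = 3.8; >= 1e-6 -> NOT closed

Answer: no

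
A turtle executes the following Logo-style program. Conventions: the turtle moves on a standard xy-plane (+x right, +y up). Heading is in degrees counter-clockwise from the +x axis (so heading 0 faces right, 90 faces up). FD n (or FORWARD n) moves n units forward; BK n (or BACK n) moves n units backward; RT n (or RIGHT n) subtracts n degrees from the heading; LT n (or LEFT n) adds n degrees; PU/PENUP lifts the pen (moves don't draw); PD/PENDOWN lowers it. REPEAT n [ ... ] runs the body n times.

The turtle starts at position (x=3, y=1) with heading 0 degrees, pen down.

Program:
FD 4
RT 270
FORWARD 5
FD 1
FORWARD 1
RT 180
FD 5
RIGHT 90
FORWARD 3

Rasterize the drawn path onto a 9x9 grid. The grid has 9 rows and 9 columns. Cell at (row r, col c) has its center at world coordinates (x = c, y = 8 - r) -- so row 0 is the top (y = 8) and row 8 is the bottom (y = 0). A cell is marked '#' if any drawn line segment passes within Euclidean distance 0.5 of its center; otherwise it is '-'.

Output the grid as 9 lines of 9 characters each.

Segment 0: (3,1) -> (7,1)
Segment 1: (7,1) -> (7,6)
Segment 2: (7,6) -> (7,7)
Segment 3: (7,7) -> (7,8)
Segment 4: (7,8) -> (7,3)
Segment 5: (7,3) -> (4,3)

Answer: -------#-
-------#-
-------#-
-------#-
-------#-
----####-
-------#-
---#####-
---------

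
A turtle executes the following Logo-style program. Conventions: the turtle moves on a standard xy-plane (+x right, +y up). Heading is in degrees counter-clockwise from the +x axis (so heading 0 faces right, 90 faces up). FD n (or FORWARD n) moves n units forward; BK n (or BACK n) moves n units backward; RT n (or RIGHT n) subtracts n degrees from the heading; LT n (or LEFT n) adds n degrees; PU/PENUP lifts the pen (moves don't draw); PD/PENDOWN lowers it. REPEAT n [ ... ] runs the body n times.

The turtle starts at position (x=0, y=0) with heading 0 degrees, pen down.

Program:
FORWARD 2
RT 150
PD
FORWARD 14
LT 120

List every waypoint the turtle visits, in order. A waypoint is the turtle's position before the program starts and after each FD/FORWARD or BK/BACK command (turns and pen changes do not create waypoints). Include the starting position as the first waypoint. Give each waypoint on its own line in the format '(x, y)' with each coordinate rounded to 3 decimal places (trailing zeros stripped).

Executing turtle program step by step:
Start: pos=(0,0), heading=0, pen down
FD 2: (0,0) -> (2,0) [heading=0, draw]
RT 150: heading 0 -> 210
PD: pen down
FD 14: (2,0) -> (-10.124,-7) [heading=210, draw]
LT 120: heading 210 -> 330
Final: pos=(-10.124,-7), heading=330, 2 segment(s) drawn
Waypoints (3 total):
(0, 0)
(2, 0)
(-10.124, -7)

Answer: (0, 0)
(2, 0)
(-10.124, -7)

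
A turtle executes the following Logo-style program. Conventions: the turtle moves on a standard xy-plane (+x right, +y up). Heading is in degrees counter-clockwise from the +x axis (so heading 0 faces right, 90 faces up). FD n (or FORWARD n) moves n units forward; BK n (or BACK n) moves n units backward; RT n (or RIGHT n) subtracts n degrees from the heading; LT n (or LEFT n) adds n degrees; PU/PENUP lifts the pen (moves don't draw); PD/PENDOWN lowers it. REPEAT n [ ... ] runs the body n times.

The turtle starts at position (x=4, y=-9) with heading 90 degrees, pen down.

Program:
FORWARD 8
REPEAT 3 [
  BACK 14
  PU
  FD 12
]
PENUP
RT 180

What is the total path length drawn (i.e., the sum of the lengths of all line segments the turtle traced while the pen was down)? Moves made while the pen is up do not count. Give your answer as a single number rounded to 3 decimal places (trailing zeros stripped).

Answer: 22

Derivation:
Executing turtle program step by step:
Start: pos=(4,-9), heading=90, pen down
FD 8: (4,-9) -> (4,-1) [heading=90, draw]
REPEAT 3 [
  -- iteration 1/3 --
  BK 14: (4,-1) -> (4,-15) [heading=90, draw]
  PU: pen up
  FD 12: (4,-15) -> (4,-3) [heading=90, move]
  -- iteration 2/3 --
  BK 14: (4,-3) -> (4,-17) [heading=90, move]
  PU: pen up
  FD 12: (4,-17) -> (4,-5) [heading=90, move]
  -- iteration 3/3 --
  BK 14: (4,-5) -> (4,-19) [heading=90, move]
  PU: pen up
  FD 12: (4,-19) -> (4,-7) [heading=90, move]
]
PU: pen up
RT 180: heading 90 -> 270
Final: pos=(4,-7), heading=270, 2 segment(s) drawn

Segment lengths:
  seg 1: (4,-9) -> (4,-1), length = 8
  seg 2: (4,-1) -> (4,-15), length = 14
Total = 22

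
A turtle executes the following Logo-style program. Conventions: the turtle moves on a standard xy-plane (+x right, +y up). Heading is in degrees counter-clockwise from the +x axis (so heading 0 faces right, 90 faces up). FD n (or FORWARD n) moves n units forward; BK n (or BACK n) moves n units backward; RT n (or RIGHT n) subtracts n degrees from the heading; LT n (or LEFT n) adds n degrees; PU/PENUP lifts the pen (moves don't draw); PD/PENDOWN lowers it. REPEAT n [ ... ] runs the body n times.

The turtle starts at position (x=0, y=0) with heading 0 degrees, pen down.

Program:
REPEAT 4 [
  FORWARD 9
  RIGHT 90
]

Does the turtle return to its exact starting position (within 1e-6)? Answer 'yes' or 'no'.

Answer: yes

Derivation:
Executing turtle program step by step:
Start: pos=(0,0), heading=0, pen down
REPEAT 4 [
  -- iteration 1/4 --
  FD 9: (0,0) -> (9,0) [heading=0, draw]
  RT 90: heading 0 -> 270
  -- iteration 2/4 --
  FD 9: (9,0) -> (9,-9) [heading=270, draw]
  RT 90: heading 270 -> 180
  -- iteration 3/4 --
  FD 9: (9,-9) -> (0,-9) [heading=180, draw]
  RT 90: heading 180 -> 90
  -- iteration 4/4 --
  FD 9: (0,-9) -> (0,0) [heading=90, draw]
  RT 90: heading 90 -> 0
]
Final: pos=(0,0), heading=0, 4 segment(s) drawn

Start position: (0, 0)
Final position: (0, 0)
Distance = 0; < 1e-6 -> CLOSED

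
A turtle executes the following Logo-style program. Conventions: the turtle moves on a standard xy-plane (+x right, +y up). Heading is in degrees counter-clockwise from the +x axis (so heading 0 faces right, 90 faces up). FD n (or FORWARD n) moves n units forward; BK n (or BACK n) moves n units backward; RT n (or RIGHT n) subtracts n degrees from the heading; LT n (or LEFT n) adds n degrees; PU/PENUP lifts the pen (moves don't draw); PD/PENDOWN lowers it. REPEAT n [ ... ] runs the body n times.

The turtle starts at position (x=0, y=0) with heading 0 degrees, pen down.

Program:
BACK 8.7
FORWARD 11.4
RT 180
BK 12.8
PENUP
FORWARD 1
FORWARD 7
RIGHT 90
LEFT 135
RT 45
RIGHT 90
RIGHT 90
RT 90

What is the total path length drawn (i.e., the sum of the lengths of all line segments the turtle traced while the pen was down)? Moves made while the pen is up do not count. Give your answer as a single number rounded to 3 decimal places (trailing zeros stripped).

Answer: 32.9

Derivation:
Executing turtle program step by step:
Start: pos=(0,0), heading=0, pen down
BK 8.7: (0,0) -> (-8.7,0) [heading=0, draw]
FD 11.4: (-8.7,0) -> (2.7,0) [heading=0, draw]
RT 180: heading 0 -> 180
BK 12.8: (2.7,0) -> (15.5,0) [heading=180, draw]
PU: pen up
FD 1: (15.5,0) -> (14.5,0) [heading=180, move]
FD 7: (14.5,0) -> (7.5,0) [heading=180, move]
RT 90: heading 180 -> 90
LT 135: heading 90 -> 225
RT 45: heading 225 -> 180
RT 90: heading 180 -> 90
RT 90: heading 90 -> 0
RT 90: heading 0 -> 270
Final: pos=(7.5,0), heading=270, 3 segment(s) drawn

Segment lengths:
  seg 1: (0,0) -> (-8.7,0), length = 8.7
  seg 2: (-8.7,0) -> (2.7,0), length = 11.4
  seg 3: (2.7,0) -> (15.5,0), length = 12.8
Total = 32.9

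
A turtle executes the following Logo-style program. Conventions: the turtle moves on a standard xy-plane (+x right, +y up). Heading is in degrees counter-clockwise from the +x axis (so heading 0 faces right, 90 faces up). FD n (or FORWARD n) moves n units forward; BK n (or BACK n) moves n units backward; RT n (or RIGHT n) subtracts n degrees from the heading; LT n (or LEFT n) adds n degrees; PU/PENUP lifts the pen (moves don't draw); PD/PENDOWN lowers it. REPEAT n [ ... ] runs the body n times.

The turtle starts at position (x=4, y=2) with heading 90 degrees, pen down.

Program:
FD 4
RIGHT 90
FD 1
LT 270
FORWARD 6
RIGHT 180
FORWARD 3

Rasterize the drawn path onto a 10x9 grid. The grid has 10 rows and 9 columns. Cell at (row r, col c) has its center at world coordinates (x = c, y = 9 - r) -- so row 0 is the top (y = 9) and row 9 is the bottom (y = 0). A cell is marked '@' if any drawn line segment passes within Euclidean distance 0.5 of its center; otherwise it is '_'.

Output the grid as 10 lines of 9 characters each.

Segment 0: (4,2) -> (4,6)
Segment 1: (4,6) -> (5,6)
Segment 2: (5,6) -> (5,0)
Segment 3: (5,0) -> (5,3)

Answer: _________
_________
_________
____@@___
____@@___
____@@___
____@@___
____@@___
_____@___
_____@___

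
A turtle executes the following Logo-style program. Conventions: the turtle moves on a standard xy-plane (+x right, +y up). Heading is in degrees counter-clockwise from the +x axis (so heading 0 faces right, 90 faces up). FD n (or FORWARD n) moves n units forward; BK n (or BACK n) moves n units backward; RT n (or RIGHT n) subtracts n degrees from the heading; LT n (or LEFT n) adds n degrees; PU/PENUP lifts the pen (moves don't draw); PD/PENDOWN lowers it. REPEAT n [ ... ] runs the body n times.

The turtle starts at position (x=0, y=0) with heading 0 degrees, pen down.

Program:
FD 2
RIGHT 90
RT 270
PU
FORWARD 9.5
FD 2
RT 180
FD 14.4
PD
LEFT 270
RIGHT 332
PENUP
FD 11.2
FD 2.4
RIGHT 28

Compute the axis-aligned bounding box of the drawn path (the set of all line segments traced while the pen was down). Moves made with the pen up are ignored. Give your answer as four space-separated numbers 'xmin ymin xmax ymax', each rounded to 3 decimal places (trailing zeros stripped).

Executing turtle program step by step:
Start: pos=(0,0), heading=0, pen down
FD 2: (0,0) -> (2,0) [heading=0, draw]
RT 90: heading 0 -> 270
RT 270: heading 270 -> 0
PU: pen up
FD 9.5: (2,0) -> (11.5,0) [heading=0, move]
FD 2: (11.5,0) -> (13.5,0) [heading=0, move]
RT 180: heading 0 -> 180
FD 14.4: (13.5,0) -> (-0.9,0) [heading=180, move]
PD: pen down
LT 270: heading 180 -> 90
RT 332: heading 90 -> 118
PU: pen up
FD 11.2: (-0.9,0) -> (-6.158,9.889) [heading=118, move]
FD 2.4: (-6.158,9.889) -> (-7.285,12.008) [heading=118, move]
RT 28: heading 118 -> 90
Final: pos=(-7.285,12.008), heading=90, 1 segment(s) drawn

Segment endpoints: x in {0, 2}, y in {0}
xmin=0, ymin=0, xmax=2, ymax=0

Answer: 0 0 2 0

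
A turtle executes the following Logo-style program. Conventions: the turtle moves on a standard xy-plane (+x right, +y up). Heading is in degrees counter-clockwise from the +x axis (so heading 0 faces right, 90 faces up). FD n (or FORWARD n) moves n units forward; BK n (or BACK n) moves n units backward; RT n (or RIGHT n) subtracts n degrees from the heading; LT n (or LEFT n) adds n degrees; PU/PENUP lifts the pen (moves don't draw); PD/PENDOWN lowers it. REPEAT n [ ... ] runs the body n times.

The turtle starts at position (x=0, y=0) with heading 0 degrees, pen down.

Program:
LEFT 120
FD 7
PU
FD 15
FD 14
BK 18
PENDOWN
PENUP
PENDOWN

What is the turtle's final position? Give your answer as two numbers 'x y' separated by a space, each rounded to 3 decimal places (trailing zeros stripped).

Executing turtle program step by step:
Start: pos=(0,0), heading=0, pen down
LT 120: heading 0 -> 120
FD 7: (0,0) -> (-3.5,6.062) [heading=120, draw]
PU: pen up
FD 15: (-3.5,6.062) -> (-11,19.053) [heading=120, move]
FD 14: (-11,19.053) -> (-18,31.177) [heading=120, move]
BK 18: (-18,31.177) -> (-9,15.588) [heading=120, move]
PD: pen down
PU: pen up
PD: pen down
Final: pos=(-9,15.588), heading=120, 1 segment(s) drawn

Answer: -9 15.588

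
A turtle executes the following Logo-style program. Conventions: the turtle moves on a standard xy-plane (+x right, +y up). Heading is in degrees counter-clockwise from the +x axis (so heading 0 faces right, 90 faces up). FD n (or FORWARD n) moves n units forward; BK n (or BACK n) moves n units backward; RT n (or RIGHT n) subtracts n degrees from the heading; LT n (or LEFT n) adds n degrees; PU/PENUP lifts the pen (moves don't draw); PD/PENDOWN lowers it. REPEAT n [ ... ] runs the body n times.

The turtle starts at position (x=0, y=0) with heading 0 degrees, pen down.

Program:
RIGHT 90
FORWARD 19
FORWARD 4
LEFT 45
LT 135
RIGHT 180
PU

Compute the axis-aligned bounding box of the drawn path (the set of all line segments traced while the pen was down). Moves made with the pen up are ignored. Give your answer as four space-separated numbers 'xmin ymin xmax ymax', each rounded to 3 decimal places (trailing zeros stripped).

Executing turtle program step by step:
Start: pos=(0,0), heading=0, pen down
RT 90: heading 0 -> 270
FD 19: (0,0) -> (0,-19) [heading=270, draw]
FD 4: (0,-19) -> (0,-23) [heading=270, draw]
LT 45: heading 270 -> 315
LT 135: heading 315 -> 90
RT 180: heading 90 -> 270
PU: pen up
Final: pos=(0,-23), heading=270, 2 segment(s) drawn

Segment endpoints: x in {0, 0, 0}, y in {-23, -19, 0}
xmin=0, ymin=-23, xmax=0, ymax=0

Answer: 0 -23 0 0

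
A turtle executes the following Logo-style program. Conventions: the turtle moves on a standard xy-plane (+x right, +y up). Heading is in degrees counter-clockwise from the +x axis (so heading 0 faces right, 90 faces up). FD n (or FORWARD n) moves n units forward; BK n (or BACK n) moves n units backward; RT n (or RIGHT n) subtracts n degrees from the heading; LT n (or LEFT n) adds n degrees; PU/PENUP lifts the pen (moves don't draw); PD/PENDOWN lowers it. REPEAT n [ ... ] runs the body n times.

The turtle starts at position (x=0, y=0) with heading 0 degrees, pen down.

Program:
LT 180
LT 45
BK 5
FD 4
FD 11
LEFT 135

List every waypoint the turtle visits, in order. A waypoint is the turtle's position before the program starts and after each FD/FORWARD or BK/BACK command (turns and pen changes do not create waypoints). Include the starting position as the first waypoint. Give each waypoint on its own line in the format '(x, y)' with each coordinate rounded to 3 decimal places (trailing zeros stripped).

Executing turtle program step by step:
Start: pos=(0,0), heading=0, pen down
LT 180: heading 0 -> 180
LT 45: heading 180 -> 225
BK 5: (0,0) -> (3.536,3.536) [heading=225, draw]
FD 4: (3.536,3.536) -> (0.707,0.707) [heading=225, draw]
FD 11: (0.707,0.707) -> (-7.071,-7.071) [heading=225, draw]
LT 135: heading 225 -> 0
Final: pos=(-7.071,-7.071), heading=0, 3 segment(s) drawn
Waypoints (4 total):
(0, 0)
(3.536, 3.536)
(0.707, 0.707)
(-7.071, -7.071)

Answer: (0, 0)
(3.536, 3.536)
(0.707, 0.707)
(-7.071, -7.071)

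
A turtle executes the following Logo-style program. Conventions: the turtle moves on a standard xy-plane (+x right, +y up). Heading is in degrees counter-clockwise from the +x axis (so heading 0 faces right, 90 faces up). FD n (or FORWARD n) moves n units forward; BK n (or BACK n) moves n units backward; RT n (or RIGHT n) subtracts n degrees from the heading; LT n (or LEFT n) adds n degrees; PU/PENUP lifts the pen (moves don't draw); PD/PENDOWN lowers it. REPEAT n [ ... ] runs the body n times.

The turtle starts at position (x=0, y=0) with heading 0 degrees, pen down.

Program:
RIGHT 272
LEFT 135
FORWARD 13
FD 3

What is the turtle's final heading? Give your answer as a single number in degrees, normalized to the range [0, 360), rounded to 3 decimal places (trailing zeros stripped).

Executing turtle program step by step:
Start: pos=(0,0), heading=0, pen down
RT 272: heading 0 -> 88
LT 135: heading 88 -> 223
FD 13: (0,0) -> (-9.508,-8.866) [heading=223, draw]
FD 3: (-9.508,-8.866) -> (-11.702,-10.912) [heading=223, draw]
Final: pos=(-11.702,-10.912), heading=223, 2 segment(s) drawn

Answer: 223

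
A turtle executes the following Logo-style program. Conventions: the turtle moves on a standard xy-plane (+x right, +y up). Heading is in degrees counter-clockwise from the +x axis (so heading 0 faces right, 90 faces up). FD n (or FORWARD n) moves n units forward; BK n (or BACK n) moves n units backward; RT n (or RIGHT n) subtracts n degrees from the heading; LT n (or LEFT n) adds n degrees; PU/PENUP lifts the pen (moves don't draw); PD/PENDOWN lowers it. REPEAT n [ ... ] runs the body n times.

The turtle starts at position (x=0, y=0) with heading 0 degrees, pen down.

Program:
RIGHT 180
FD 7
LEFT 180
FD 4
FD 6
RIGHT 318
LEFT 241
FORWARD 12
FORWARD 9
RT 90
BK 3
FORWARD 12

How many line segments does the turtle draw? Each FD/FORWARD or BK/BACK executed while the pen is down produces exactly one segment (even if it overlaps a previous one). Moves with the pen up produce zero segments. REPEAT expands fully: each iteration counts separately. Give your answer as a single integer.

Answer: 7

Derivation:
Executing turtle program step by step:
Start: pos=(0,0), heading=0, pen down
RT 180: heading 0 -> 180
FD 7: (0,0) -> (-7,0) [heading=180, draw]
LT 180: heading 180 -> 0
FD 4: (-7,0) -> (-3,0) [heading=0, draw]
FD 6: (-3,0) -> (3,0) [heading=0, draw]
RT 318: heading 0 -> 42
LT 241: heading 42 -> 283
FD 12: (3,0) -> (5.699,-11.692) [heading=283, draw]
FD 9: (5.699,-11.692) -> (7.724,-20.462) [heading=283, draw]
RT 90: heading 283 -> 193
BK 3: (7.724,-20.462) -> (10.647,-19.787) [heading=193, draw]
FD 12: (10.647,-19.787) -> (-1.045,-22.486) [heading=193, draw]
Final: pos=(-1.045,-22.486), heading=193, 7 segment(s) drawn
Segments drawn: 7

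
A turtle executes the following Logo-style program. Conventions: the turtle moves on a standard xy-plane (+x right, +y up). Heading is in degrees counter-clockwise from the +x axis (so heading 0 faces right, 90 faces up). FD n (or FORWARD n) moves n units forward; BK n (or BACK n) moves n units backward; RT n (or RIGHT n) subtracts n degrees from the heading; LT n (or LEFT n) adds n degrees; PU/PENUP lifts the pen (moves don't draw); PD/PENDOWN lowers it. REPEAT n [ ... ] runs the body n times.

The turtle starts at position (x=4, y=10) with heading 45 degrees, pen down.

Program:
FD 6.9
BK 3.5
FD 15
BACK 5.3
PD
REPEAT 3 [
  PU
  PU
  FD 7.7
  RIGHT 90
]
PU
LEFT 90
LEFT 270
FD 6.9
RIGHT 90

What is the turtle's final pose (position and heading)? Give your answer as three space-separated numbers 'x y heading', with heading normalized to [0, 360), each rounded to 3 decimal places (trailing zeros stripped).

Executing turtle program step by step:
Start: pos=(4,10), heading=45, pen down
FD 6.9: (4,10) -> (8.879,14.879) [heading=45, draw]
BK 3.5: (8.879,14.879) -> (6.404,12.404) [heading=45, draw]
FD 15: (6.404,12.404) -> (17.011,23.011) [heading=45, draw]
BK 5.3: (17.011,23.011) -> (13.263,19.263) [heading=45, draw]
PD: pen down
REPEAT 3 [
  -- iteration 1/3 --
  PU: pen up
  PU: pen up
  FD 7.7: (13.263,19.263) -> (18.708,24.708) [heading=45, move]
  RT 90: heading 45 -> 315
  -- iteration 2/3 --
  PU: pen up
  PU: pen up
  FD 7.7: (18.708,24.708) -> (24.153,19.263) [heading=315, move]
  RT 90: heading 315 -> 225
  -- iteration 3/3 --
  PU: pen up
  PU: pen up
  FD 7.7: (24.153,19.263) -> (18.708,13.818) [heading=225, move]
  RT 90: heading 225 -> 135
]
PU: pen up
LT 90: heading 135 -> 225
LT 270: heading 225 -> 135
FD 6.9: (18.708,13.818) -> (13.829,18.697) [heading=135, move]
RT 90: heading 135 -> 45
Final: pos=(13.829,18.697), heading=45, 4 segment(s) drawn

Answer: 13.829 18.697 45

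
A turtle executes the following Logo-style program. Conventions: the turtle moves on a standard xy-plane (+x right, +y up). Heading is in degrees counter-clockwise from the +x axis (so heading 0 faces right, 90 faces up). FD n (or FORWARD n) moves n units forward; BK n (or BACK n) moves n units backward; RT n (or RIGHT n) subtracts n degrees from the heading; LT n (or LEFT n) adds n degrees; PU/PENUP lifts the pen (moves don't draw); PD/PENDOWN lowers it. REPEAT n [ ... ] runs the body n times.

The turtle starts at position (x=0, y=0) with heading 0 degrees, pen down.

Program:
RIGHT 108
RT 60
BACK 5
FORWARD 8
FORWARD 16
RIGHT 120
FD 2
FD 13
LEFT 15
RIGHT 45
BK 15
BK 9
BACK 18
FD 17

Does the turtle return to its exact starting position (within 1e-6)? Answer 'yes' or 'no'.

Executing turtle program step by step:
Start: pos=(0,0), heading=0, pen down
RT 108: heading 0 -> 252
RT 60: heading 252 -> 192
BK 5: (0,0) -> (4.891,1.04) [heading=192, draw]
FD 8: (4.891,1.04) -> (-2.934,-0.624) [heading=192, draw]
FD 16: (-2.934,-0.624) -> (-18.585,-3.95) [heading=192, draw]
RT 120: heading 192 -> 72
FD 2: (-18.585,-3.95) -> (-17.967,-2.048) [heading=72, draw]
FD 13: (-17.967,-2.048) -> (-13.95,10.316) [heading=72, draw]
LT 15: heading 72 -> 87
RT 45: heading 87 -> 42
BK 15: (-13.95,10.316) -> (-25.097,0.279) [heading=42, draw]
BK 9: (-25.097,0.279) -> (-31.785,-5.744) [heading=42, draw]
BK 18: (-31.785,-5.744) -> (-45.162,-17.788) [heading=42, draw]
FD 17: (-45.162,-17.788) -> (-32.528,-6.413) [heading=42, draw]
Final: pos=(-32.528,-6.413), heading=42, 9 segment(s) drawn

Start position: (0, 0)
Final position: (-32.528, -6.413)
Distance = 33.154; >= 1e-6 -> NOT closed

Answer: no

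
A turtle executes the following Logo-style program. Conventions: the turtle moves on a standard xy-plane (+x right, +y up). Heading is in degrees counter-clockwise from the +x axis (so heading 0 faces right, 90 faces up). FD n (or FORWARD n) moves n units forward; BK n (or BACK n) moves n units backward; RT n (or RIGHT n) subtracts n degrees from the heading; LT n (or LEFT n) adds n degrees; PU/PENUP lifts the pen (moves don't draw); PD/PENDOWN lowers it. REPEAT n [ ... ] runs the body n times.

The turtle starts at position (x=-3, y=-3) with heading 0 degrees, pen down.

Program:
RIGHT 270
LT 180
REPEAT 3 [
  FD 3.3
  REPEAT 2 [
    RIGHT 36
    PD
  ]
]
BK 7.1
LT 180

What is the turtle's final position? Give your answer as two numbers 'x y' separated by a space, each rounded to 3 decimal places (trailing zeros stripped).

Executing turtle program step by step:
Start: pos=(-3,-3), heading=0, pen down
RT 270: heading 0 -> 90
LT 180: heading 90 -> 270
REPEAT 3 [
  -- iteration 1/3 --
  FD 3.3: (-3,-3) -> (-3,-6.3) [heading=270, draw]
  REPEAT 2 [
    -- iteration 1/2 --
    RT 36: heading 270 -> 234
    PD: pen down
    -- iteration 2/2 --
    RT 36: heading 234 -> 198
    PD: pen down
  ]
  -- iteration 2/3 --
  FD 3.3: (-3,-6.3) -> (-6.138,-7.32) [heading=198, draw]
  REPEAT 2 [
    -- iteration 1/2 --
    RT 36: heading 198 -> 162
    PD: pen down
    -- iteration 2/2 --
    RT 36: heading 162 -> 126
    PD: pen down
  ]
  -- iteration 3/3 --
  FD 3.3: (-6.138,-7.32) -> (-8.078,-4.65) [heading=126, draw]
  REPEAT 2 [
    -- iteration 1/2 --
    RT 36: heading 126 -> 90
    PD: pen down
    -- iteration 2/2 --
    RT 36: heading 90 -> 54
    PD: pen down
  ]
]
BK 7.1: (-8.078,-4.65) -> (-12.251,-10.394) [heading=54, draw]
LT 180: heading 54 -> 234
Final: pos=(-12.251,-10.394), heading=234, 4 segment(s) drawn

Answer: -12.251 -10.394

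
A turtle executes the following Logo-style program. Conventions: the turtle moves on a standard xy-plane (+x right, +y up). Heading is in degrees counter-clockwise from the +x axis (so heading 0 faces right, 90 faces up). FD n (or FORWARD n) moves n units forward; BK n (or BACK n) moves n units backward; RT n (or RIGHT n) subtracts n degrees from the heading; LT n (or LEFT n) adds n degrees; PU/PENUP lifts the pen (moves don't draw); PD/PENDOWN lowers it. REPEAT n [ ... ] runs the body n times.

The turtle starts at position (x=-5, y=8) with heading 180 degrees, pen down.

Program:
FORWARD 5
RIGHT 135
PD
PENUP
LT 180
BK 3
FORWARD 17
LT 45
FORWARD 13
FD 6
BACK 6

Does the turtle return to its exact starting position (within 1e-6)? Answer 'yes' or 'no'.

Answer: no

Derivation:
Executing turtle program step by step:
Start: pos=(-5,8), heading=180, pen down
FD 5: (-5,8) -> (-10,8) [heading=180, draw]
RT 135: heading 180 -> 45
PD: pen down
PU: pen up
LT 180: heading 45 -> 225
BK 3: (-10,8) -> (-7.879,10.121) [heading=225, move]
FD 17: (-7.879,10.121) -> (-19.899,-1.899) [heading=225, move]
LT 45: heading 225 -> 270
FD 13: (-19.899,-1.899) -> (-19.899,-14.899) [heading=270, move]
FD 6: (-19.899,-14.899) -> (-19.899,-20.899) [heading=270, move]
BK 6: (-19.899,-20.899) -> (-19.899,-14.899) [heading=270, move]
Final: pos=(-19.899,-14.899), heading=270, 1 segment(s) drawn

Start position: (-5, 8)
Final position: (-19.899, -14.899)
Distance = 27.32; >= 1e-6 -> NOT closed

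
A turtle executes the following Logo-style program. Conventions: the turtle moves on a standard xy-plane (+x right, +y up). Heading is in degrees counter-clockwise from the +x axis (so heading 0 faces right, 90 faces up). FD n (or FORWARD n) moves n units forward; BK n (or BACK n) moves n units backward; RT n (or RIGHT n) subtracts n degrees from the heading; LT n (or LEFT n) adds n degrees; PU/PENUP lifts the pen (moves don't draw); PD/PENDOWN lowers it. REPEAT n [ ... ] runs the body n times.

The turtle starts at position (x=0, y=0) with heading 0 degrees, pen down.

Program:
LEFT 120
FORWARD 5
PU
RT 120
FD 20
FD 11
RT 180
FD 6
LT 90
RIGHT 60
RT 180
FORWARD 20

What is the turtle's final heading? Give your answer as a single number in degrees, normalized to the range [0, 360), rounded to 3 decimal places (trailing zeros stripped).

Executing turtle program step by step:
Start: pos=(0,0), heading=0, pen down
LT 120: heading 0 -> 120
FD 5: (0,0) -> (-2.5,4.33) [heading=120, draw]
PU: pen up
RT 120: heading 120 -> 0
FD 20: (-2.5,4.33) -> (17.5,4.33) [heading=0, move]
FD 11: (17.5,4.33) -> (28.5,4.33) [heading=0, move]
RT 180: heading 0 -> 180
FD 6: (28.5,4.33) -> (22.5,4.33) [heading=180, move]
LT 90: heading 180 -> 270
RT 60: heading 270 -> 210
RT 180: heading 210 -> 30
FD 20: (22.5,4.33) -> (39.821,14.33) [heading=30, move]
Final: pos=(39.821,14.33), heading=30, 1 segment(s) drawn

Answer: 30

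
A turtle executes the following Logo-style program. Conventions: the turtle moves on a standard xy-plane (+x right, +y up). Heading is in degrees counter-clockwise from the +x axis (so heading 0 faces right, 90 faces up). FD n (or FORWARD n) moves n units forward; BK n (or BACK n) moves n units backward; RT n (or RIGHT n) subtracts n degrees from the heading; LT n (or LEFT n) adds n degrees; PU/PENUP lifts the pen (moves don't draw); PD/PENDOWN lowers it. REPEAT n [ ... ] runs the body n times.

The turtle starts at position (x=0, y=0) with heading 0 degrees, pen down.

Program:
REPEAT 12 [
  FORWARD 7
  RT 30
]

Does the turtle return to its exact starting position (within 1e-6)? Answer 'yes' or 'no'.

Executing turtle program step by step:
Start: pos=(0,0), heading=0, pen down
REPEAT 12 [
  -- iteration 1/12 --
  FD 7: (0,0) -> (7,0) [heading=0, draw]
  RT 30: heading 0 -> 330
  -- iteration 2/12 --
  FD 7: (7,0) -> (13.062,-3.5) [heading=330, draw]
  RT 30: heading 330 -> 300
  -- iteration 3/12 --
  FD 7: (13.062,-3.5) -> (16.562,-9.562) [heading=300, draw]
  RT 30: heading 300 -> 270
  -- iteration 4/12 --
  FD 7: (16.562,-9.562) -> (16.562,-16.562) [heading=270, draw]
  RT 30: heading 270 -> 240
  -- iteration 5/12 --
  FD 7: (16.562,-16.562) -> (13.062,-22.624) [heading=240, draw]
  RT 30: heading 240 -> 210
  -- iteration 6/12 --
  FD 7: (13.062,-22.624) -> (7,-26.124) [heading=210, draw]
  RT 30: heading 210 -> 180
  -- iteration 7/12 --
  FD 7: (7,-26.124) -> (0,-26.124) [heading=180, draw]
  RT 30: heading 180 -> 150
  -- iteration 8/12 --
  FD 7: (0,-26.124) -> (-6.062,-22.624) [heading=150, draw]
  RT 30: heading 150 -> 120
  -- iteration 9/12 --
  FD 7: (-6.062,-22.624) -> (-9.562,-16.562) [heading=120, draw]
  RT 30: heading 120 -> 90
  -- iteration 10/12 --
  FD 7: (-9.562,-16.562) -> (-9.562,-9.562) [heading=90, draw]
  RT 30: heading 90 -> 60
  -- iteration 11/12 --
  FD 7: (-9.562,-9.562) -> (-6.062,-3.5) [heading=60, draw]
  RT 30: heading 60 -> 30
  -- iteration 12/12 --
  FD 7: (-6.062,-3.5) -> (0,0) [heading=30, draw]
  RT 30: heading 30 -> 0
]
Final: pos=(0,0), heading=0, 12 segment(s) drawn

Start position: (0, 0)
Final position: (0, 0)
Distance = 0; < 1e-6 -> CLOSED

Answer: yes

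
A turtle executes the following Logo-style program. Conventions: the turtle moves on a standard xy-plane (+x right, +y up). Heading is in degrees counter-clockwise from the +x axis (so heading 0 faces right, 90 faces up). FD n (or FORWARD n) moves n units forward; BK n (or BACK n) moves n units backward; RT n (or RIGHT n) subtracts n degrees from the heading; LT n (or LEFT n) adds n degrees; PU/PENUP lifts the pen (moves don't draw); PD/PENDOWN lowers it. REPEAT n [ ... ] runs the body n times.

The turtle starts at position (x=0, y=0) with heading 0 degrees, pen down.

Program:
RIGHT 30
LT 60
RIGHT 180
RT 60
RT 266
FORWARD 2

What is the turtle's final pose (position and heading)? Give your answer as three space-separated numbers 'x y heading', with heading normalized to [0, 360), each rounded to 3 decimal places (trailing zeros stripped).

Executing turtle program step by step:
Start: pos=(0,0), heading=0, pen down
RT 30: heading 0 -> 330
LT 60: heading 330 -> 30
RT 180: heading 30 -> 210
RT 60: heading 210 -> 150
RT 266: heading 150 -> 244
FD 2: (0,0) -> (-0.877,-1.798) [heading=244, draw]
Final: pos=(-0.877,-1.798), heading=244, 1 segment(s) drawn

Answer: -0.877 -1.798 244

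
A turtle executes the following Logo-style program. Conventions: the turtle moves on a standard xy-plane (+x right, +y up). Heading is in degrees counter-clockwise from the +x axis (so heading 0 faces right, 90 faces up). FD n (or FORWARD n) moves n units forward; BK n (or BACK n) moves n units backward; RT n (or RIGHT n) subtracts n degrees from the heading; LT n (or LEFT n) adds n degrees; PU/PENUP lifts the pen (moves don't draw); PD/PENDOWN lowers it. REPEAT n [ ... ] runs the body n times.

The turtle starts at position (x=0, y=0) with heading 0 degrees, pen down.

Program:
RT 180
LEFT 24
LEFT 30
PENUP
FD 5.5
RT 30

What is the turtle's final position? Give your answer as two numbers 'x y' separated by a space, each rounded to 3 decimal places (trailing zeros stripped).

Answer: -3.233 -4.45

Derivation:
Executing turtle program step by step:
Start: pos=(0,0), heading=0, pen down
RT 180: heading 0 -> 180
LT 24: heading 180 -> 204
LT 30: heading 204 -> 234
PU: pen up
FD 5.5: (0,0) -> (-3.233,-4.45) [heading=234, move]
RT 30: heading 234 -> 204
Final: pos=(-3.233,-4.45), heading=204, 0 segment(s) drawn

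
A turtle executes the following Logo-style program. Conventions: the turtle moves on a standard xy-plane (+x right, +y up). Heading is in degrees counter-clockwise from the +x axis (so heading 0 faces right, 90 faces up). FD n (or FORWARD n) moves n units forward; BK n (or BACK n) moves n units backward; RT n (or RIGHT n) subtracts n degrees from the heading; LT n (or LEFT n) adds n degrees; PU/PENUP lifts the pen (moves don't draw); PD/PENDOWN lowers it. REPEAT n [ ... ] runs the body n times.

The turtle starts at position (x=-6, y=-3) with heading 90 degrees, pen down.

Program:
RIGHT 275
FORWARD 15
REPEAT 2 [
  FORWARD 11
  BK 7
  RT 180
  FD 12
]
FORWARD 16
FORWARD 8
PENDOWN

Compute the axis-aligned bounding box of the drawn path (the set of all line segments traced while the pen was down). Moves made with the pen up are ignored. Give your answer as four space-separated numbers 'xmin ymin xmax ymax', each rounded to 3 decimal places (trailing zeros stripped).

Executing turtle program step by step:
Start: pos=(-6,-3), heading=90, pen down
RT 275: heading 90 -> 175
FD 15: (-6,-3) -> (-20.943,-1.693) [heading=175, draw]
REPEAT 2 [
  -- iteration 1/2 --
  FD 11: (-20.943,-1.693) -> (-31.901,-0.734) [heading=175, draw]
  BK 7: (-31.901,-0.734) -> (-24.928,-1.344) [heading=175, draw]
  RT 180: heading 175 -> 355
  FD 12: (-24.928,-1.344) -> (-12.973,-2.39) [heading=355, draw]
  -- iteration 2/2 --
  FD 11: (-12.973,-2.39) -> (-2.015,-3.349) [heading=355, draw]
  BK 7: (-2.015,-3.349) -> (-8.989,-2.739) [heading=355, draw]
  RT 180: heading 355 -> 175
  FD 12: (-8.989,-2.739) -> (-20.943,-1.693) [heading=175, draw]
]
FD 16: (-20.943,-1.693) -> (-36.882,-0.298) [heading=175, draw]
FD 8: (-36.882,-0.298) -> (-44.852,0.399) [heading=175, draw]
PD: pen down
Final: pos=(-44.852,0.399), heading=175, 9 segment(s) drawn

Segment endpoints: x in {-44.852, -36.882, -31.901, -24.928, -20.943, -12.973, -8.989, -6, -2.015}, y in {-3.349, -3, -2.739, -2.39, -1.693, -1.693, -1.344, -0.734, -0.298, 0.399}
xmin=-44.852, ymin=-3.349, xmax=-2.015, ymax=0.399

Answer: -44.852 -3.349 -2.015 0.399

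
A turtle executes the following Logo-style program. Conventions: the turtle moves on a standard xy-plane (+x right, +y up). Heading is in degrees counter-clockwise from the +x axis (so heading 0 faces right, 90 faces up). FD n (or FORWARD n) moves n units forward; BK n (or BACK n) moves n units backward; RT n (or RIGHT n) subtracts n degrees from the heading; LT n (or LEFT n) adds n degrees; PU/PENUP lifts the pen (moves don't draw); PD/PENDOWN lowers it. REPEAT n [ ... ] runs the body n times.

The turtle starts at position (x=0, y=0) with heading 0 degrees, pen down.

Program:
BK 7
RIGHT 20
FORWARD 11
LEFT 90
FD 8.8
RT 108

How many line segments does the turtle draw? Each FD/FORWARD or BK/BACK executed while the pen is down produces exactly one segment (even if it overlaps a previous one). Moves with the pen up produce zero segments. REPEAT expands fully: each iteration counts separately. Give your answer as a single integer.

Answer: 3

Derivation:
Executing turtle program step by step:
Start: pos=(0,0), heading=0, pen down
BK 7: (0,0) -> (-7,0) [heading=0, draw]
RT 20: heading 0 -> 340
FD 11: (-7,0) -> (3.337,-3.762) [heading=340, draw]
LT 90: heading 340 -> 70
FD 8.8: (3.337,-3.762) -> (6.346,4.507) [heading=70, draw]
RT 108: heading 70 -> 322
Final: pos=(6.346,4.507), heading=322, 3 segment(s) drawn
Segments drawn: 3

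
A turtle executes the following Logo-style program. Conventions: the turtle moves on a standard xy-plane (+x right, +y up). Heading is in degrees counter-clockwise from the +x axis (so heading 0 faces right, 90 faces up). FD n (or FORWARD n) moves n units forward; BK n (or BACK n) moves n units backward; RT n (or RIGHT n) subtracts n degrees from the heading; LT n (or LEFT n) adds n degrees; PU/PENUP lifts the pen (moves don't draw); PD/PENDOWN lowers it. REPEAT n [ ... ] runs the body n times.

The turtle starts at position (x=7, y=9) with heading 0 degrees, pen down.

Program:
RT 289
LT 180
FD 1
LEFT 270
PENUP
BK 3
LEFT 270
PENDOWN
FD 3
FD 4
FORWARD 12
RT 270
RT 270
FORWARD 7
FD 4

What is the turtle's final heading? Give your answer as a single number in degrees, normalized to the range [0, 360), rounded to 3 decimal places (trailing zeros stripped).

Executing turtle program step by step:
Start: pos=(7,9), heading=0, pen down
RT 289: heading 0 -> 71
LT 180: heading 71 -> 251
FD 1: (7,9) -> (6.674,8.054) [heading=251, draw]
LT 270: heading 251 -> 161
PU: pen up
BK 3: (6.674,8.054) -> (9.511,7.078) [heading=161, move]
LT 270: heading 161 -> 71
PD: pen down
FD 3: (9.511,7.078) -> (10.488,9.914) [heading=71, draw]
FD 4: (10.488,9.914) -> (11.79,13.696) [heading=71, draw]
FD 12: (11.79,13.696) -> (15.697,25.043) [heading=71, draw]
RT 270: heading 71 -> 161
RT 270: heading 161 -> 251
FD 7: (15.697,25.043) -> (13.418,18.424) [heading=251, draw]
FD 4: (13.418,18.424) -> (12.116,14.642) [heading=251, draw]
Final: pos=(12.116,14.642), heading=251, 6 segment(s) drawn

Answer: 251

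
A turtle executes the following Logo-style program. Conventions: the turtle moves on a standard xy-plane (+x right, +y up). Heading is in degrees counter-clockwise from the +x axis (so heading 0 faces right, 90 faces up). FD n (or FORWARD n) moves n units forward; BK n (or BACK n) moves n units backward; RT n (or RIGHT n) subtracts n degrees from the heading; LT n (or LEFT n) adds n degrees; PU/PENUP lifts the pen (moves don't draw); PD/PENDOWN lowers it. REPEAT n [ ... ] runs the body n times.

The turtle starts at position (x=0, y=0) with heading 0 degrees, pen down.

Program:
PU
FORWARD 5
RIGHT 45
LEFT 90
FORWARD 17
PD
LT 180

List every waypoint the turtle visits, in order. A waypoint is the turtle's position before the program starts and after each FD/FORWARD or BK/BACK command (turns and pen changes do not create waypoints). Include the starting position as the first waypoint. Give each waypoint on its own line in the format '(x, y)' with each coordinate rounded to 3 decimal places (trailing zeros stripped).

Executing turtle program step by step:
Start: pos=(0,0), heading=0, pen down
PU: pen up
FD 5: (0,0) -> (5,0) [heading=0, move]
RT 45: heading 0 -> 315
LT 90: heading 315 -> 45
FD 17: (5,0) -> (17.021,12.021) [heading=45, move]
PD: pen down
LT 180: heading 45 -> 225
Final: pos=(17.021,12.021), heading=225, 0 segment(s) drawn
Waypoints (3 total):
(0, 0)
(5, 0)
(17.021, 12.021)

Answer: (0, 0)
(5, 0)
(17.021, 12.021)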